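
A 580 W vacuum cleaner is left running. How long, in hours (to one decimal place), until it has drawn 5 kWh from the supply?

8.6 h

Hours = 5 kWh ÷ 0.58 kW = 8.6 h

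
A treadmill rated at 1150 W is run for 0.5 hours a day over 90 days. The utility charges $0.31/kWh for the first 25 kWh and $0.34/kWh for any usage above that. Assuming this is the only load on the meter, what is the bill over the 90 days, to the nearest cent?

Runtime = 0.5 h/day × 90 days = 45 h
Energy = 1.15 kW × 45 h = 51.75 kWh
Tier 1 (0–25 kWh): 25 × $0.31 = $7.75
Above 25 kWh: 26.75 × $0.34 = $9.095
Bill = $16.85

$16.85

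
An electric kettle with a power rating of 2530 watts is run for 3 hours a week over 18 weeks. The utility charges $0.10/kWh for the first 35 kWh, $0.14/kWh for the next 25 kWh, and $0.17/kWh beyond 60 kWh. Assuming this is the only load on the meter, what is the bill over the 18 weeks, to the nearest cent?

Runtime = 3 h/week × 18 weeks = 54 h
Energy = 2.53 kW × 54 h = 136.62 kWh
Tier 1 (0–35 kWh): 35 × $0.10 = $3.5
Tier 2 (35–60 kWh): 25 × $0.14 = $3.5
Above 60 kWh: 76.62 × $0.17 = $13.0254
Bill = $20.03

$20.03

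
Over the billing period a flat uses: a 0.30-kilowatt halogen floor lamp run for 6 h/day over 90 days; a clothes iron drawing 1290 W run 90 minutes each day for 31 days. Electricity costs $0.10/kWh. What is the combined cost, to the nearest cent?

$22.20

halogen floor lamp: Runtime = 6 h/day × 90 days = 540 h
halogen floor lamp: 0.3 kW × 540 h = 162 kWh
clothes iron: Runtime = 90 min × 31 = 2790 min = 46.5 h
clothes iron: 1.29 kW × 46.5 h = 59.985 kWh
Total energy = 221.985 kWh
Cost = 221.985 × $0.10 = $22.20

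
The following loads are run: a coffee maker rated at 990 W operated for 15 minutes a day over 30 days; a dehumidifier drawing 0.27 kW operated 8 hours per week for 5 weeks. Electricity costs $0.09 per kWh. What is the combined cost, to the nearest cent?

coffee maker: Runtime = 15 min × 30 = 450 min = 7.5 h
coffee maker: 0.99 kW × 7.5 h = 7.425 kWh
dehumidifier: Runtime = 8 h/week × 5 weeks = 40 h
dehumidifier: 0.27 kW × 40 h = 10.8 kWh
Total energy = 18.225 kWh
Cost = 18.225 × $0.09 = $1.64

$1.64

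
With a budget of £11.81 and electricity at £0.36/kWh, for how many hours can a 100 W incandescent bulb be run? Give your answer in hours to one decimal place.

328.1 h

Energy available = £11.81 ÷ £0.36/kWh = 32.8056 kWh
Hours = 32.8056 kWh ÷ 0.1 kW = 328.1 h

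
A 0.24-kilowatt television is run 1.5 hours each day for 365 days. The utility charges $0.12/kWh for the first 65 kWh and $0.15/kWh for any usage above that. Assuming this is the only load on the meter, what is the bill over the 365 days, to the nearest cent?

$17.76

Runtime = 1.5 h/day × 365 days = 547.5 h
Energy = 0.24 kW × 547.5 h = 131.4 kWh
Tier 1 (0–65 kWh): 65 × $0.12 = $7.8
Above 65 kWh: 66.4 × $0.15 = $9.96
Bill = $17.76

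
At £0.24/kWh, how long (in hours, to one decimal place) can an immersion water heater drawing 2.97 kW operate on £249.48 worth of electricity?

Energy available = £249.48 ÷ £0.24/kWh = 1039.5 kWh
Hours = 1039.5 kWh ÷ 2.97 kW = 350.0 h

350.0 h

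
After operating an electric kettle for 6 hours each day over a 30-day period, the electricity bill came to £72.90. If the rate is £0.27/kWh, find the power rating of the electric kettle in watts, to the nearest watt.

1500 W

Energy = £72.90 ÷ £0.27/kWh = 270 kWh
Runtime = 6 h/day × 30 days = 180 h
Power = 270 kWh ÷ 180 h = 1.5 kW = 1500 W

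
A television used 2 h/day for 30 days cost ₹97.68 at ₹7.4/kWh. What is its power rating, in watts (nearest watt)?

220 W

Energy = ₹97.68 ÷ ₹7.4/kWh = 13.2 kWh
Runtime = 2 h/day × 30 days = 60 h
Power = 13.2 kWh ÷ 60 h = 0.22 kW = 220 W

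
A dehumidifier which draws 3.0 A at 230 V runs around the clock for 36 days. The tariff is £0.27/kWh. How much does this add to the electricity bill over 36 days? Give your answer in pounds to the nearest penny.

Power = 3.0 A × 230 V = 690 W = 0.69 kW
Runtime = 24 h × 36 = 864 h
Energy = 0.69 kW × 864 h = 596.16 kWh
Cost = 596.16 kWh × £0.27/kWh = £160.96

£160.96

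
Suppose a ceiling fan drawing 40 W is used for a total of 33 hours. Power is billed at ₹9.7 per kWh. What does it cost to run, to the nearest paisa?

₹12.80

Energy = 0.04 kW × 33 h = 1.32 kWh
Cost = 1.32 kWh × ₹9.7/kWh = ₹12.80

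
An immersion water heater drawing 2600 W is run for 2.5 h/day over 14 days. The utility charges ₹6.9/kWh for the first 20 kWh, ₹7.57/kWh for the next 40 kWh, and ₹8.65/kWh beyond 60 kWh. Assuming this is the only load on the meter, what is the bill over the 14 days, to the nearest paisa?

Runtime = 2.5 h/day × 14 days = 35 h
Energy = 2.6 kW × 35 h = 91 kWh
Tier 1 (0–20 kWh): 20 × ₹6.9 = ₹138
Tier 2 (20–60 kWh): 40 × ₹7.57 = ₹302.8
Above 60 kWh: 31 × ₹8.65 = ₹268.15
Bill = ₹708.95

₹708.95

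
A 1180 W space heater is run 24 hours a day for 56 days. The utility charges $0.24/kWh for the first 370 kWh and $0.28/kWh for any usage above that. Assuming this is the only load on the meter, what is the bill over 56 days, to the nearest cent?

Runtime = 24 h × 56 = 1344 h
Energy = 1.18 kW × 1344 h = 1585.92 kWh
Tier 1 (0–370 kWh): 370 × $0.24 = $88.8
Above 370 kWh: 1215.92 × $0.28 = $340.4576
Bill = $429.26

$429.26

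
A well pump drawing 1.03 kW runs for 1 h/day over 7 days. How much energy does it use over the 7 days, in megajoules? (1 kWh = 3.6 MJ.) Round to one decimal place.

Runtime = 1 h/day × 7 days = 7 h
Energy = 1.03 kW × 7 h = 7.21 kWh
= 7.21 × 3.6 MJ = 26.0 MJ

26.0 MJ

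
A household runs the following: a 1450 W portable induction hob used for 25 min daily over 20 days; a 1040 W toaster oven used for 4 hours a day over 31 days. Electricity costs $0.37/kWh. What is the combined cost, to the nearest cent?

portable induction hob: Runtime = 25 min × 20 = 500 min = 8.333333… h
portable induction hob: 1.45 kW × 8.333333… h = 12.083333… kWh
toaster oven: Runtime = 4 h/day × 31 days = 124 h
toaster oven: 1.04 kW × 124 h = 128.96 kWh
Total energy = 141.043333… kWh
Cost = 141.043333… × $0.37 = $52.19

$52.19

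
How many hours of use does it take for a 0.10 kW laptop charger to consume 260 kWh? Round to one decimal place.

2600.0 h

Hours = 260 kWh ÷ 0.1 kW = 2600.0 h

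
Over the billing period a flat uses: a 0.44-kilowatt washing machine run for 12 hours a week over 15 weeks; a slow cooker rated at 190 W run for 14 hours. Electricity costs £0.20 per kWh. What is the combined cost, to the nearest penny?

washing machine: Runtime = 12 h/week × 15 weeks = 180 h
washing machine: 0.44 kW × 180 h = 79.2 kWh
slow cooker: 0.19 kW × 14 h = 2.66 kWh
Total energy = 81.86 kWh
Cost = 81.86 × £0.20 = £16.37

£16.37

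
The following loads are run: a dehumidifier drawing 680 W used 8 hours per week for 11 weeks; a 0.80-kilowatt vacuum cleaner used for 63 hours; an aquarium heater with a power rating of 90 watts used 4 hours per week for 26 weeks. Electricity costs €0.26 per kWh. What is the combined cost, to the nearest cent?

€31.10

dehumidifier: Runtime = 8 h/week × 11 weeks = 88 h
dehumidifier: 0.68 kW × 88 h = 59.84 kWh
vacuum cleaner: 0.8 kW × 63 h = 50.4 kWh
aquarium heater: Runtime = 4 h/week × 26 weeks = 104 h
aquarium heater: 0.09 kW × 104 h = 9.36 kWh
Total energy = 119.6 kWh
Cost = 119.6 × €0.26 = €31.10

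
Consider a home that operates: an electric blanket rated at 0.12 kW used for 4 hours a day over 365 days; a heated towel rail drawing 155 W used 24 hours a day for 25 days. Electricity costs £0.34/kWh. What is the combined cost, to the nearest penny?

£91.19

electric blanket: Runtime = 4 h/day × 365 days = 1460 h
electric blanket: 0.12 kW × 1460 h = 175.2 kWh
heated towel rail: Runtime = 24 h × 25 = 600 h
heated towel rail: 0.155 kW × 600 h = 93 kWh
Total energy = 268.2 kWh
Cost = 268.2 × £0.34 = £91.19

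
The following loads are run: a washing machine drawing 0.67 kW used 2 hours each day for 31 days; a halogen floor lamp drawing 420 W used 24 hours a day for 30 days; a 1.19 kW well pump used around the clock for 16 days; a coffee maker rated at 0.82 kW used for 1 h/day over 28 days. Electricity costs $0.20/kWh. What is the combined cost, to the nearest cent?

$164.77

washing machine: Runtime = 2 h/day × 31 days = 62 h
washing machine: 0.67 kW × 62 h = 41.54 kWh
halogen floor lamp: Runtime = 24 h × 30 = 720 h
halogen floor lamp: 0.42 kW × 720 h = 302.4 kWh
well pump: Runtime = 24 h × 16 = 384 h
well pump: 1.19 kW × 384 h = 456.96 kWh
coffee maker: Runtime = 1 h/day × 28 days = 28 h
coffee maker: 0.82 kW × 28 h = 22.96 kWh
Total energy = 823.86 kWh
Cost = 823.86 × $0.20 = $164.77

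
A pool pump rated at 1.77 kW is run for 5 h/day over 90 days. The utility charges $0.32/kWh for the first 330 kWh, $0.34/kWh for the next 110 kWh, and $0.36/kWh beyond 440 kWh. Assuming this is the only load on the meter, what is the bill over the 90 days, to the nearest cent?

$271.34

Runtime = 5 h/day × 90 days = 450 h
Energy = 1.77 kW × 450 h = 796.5 kWh
Tier 1 (0–330 kWh): 330 × $0.32 = $105.6
Tier 2 (330–440 kWh): 110 × $0.34 = $37.4
Above 440 kWh: 356.5 × $0.36 = $128.34
Bill = $271.34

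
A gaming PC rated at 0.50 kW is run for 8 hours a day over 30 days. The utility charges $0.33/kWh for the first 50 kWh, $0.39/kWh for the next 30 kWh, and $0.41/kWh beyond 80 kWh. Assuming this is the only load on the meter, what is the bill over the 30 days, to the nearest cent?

Runtime = 8 h/day × 30 days = 240 h
Energy = 0.5 kW × 240 h = 120 kWh
Tier 1 (0–50 kWh): 50 × $0.33 = $16.5
Tier 2 (50–80 kWh): 30 × $0.39 = $11.7
Above 80 kWh: 40 × $0.41 = $16.4
Bill = $44.60

$44.60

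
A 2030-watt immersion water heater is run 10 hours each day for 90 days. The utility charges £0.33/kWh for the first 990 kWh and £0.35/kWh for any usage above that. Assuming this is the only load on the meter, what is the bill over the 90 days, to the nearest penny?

Runtime = 10 h/day × 90 days = 900 h
Energy = 2.03 kW × 900 h = 1827 kWh
Tier 1 (0–990 kWh): 990 × £0.33 = £326.7
Above 990 kWh: 837 × £0.35 = £292.95
Bill = £619.65

£619.65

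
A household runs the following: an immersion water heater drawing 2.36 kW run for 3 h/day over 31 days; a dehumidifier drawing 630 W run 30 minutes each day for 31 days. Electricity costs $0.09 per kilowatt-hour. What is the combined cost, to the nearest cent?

$20.63

immersion water heater: Runtime = 3 h/day × 31 days = 93 h
immersion water heater: 2.36 kW × 93 h = 219.48 kWh
dehumidifier: Runtime = 30 min × 31 = 930 min = 15.5 h
dehumidifier: 0.63 kW × 15.5 h = 9.765 kWh
Total energy = 229.245 kWh
Cost = 229.245 × $0.09 = $20.63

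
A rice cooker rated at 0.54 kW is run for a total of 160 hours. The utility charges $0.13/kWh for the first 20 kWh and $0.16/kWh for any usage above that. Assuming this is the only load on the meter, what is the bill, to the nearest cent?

Energy = 0.54 kW × 160 h = 86.4 kWh
Tier 1 (0–20 kWh): 20 × $0.13 = $2.6
Above 20 kWh: 66.4 × $0.16 = $10.624
Bill = $13.22

$13.22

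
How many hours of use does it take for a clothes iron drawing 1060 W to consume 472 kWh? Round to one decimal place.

Hours = 472 kWh ÷ 1.06 kW = 445.3 h

445.3 h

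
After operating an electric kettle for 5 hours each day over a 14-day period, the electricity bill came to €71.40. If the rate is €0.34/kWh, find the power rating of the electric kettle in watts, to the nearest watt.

Energy = €71.40 ÷ €0.34/kWh = 210 kWh
Runtime = 5 h/day × 14 days = 70 h
Power = 210 kWh ÷ 70 h = 3 kW = 3000 W

3000 W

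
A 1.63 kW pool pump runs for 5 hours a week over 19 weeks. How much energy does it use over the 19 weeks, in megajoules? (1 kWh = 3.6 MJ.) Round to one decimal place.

Runtime = 5 h/week × 19 weeks = 95 h
Energy = 1.63 kW × 95 h = 154.85 kWh
= 154.85 × 3.6 MJ = 557.5 MJ

557.5 MJ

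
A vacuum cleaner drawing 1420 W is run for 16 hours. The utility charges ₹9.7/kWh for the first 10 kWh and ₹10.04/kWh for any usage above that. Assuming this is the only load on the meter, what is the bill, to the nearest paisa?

₹224.71

Energy = 1.42 kW × 16 h = 22.72 kWh
Tier 1 (0–10 kWh): 10 × ₹9.7 = ₹97
Above 10 kWh: 12.72 × ₹10.04 = ₹127.7088
Bill = ₹224.71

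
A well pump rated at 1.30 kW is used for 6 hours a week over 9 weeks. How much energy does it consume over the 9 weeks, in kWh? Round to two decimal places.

Runtime = 6 h/week × 9 weeks = 54 h
Energy = 1.3 kW × 54 h = 70.2 kWh

70.20 kWh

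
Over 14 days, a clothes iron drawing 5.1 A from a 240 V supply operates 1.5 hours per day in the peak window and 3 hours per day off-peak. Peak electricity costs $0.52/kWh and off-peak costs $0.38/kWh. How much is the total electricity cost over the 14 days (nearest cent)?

$32.90

Power = 5.1 A × 240 V = 1224 W = 1.224 kW
Peak energy = 1.224 kW × 1.5 h × 14 = 25.704 kWh
Off-peak energy = 1.224 kW × 3 h × 14 = 51.408 kWh
Cost = 25.704 × $0.52 + 51.408 × $0.38 = $13.36608 + $19.53504 = $32.90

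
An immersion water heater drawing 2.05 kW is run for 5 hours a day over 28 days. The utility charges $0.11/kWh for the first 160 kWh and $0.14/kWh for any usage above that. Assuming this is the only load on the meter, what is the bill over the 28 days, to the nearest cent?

Runtime = 5 h/day × 28 days = 140 h
Energy = 2.05 kW × 140 h = 287 kWh
Tier 1 (0–160 kWh): 160 × $0.11 = $17.6
Above 160 kWh: 127 × $0.14 = $17.78
Bill = $35.38

$35.38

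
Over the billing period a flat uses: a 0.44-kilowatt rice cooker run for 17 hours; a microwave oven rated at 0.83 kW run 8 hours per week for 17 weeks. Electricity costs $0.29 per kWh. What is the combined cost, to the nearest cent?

rice cooker: 0.44 kW × 17 h = 7.48 kWh
microwave oven: Runtime = 8 h/week × 17 weeks = 136 h
microwave oven: 0.83 kW × 136 h = 112.88 kWh
Total energy = 120.36 kWh
Cost = 120.36 × $0.29 = $34.90

$34.90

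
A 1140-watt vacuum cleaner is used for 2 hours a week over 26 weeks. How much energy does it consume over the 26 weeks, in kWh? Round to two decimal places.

Runtime = 2 h/week × 26 weeks = 52 h
Energy = 1.14 kW × 52 h = 59.28 kWh

59.28 kWh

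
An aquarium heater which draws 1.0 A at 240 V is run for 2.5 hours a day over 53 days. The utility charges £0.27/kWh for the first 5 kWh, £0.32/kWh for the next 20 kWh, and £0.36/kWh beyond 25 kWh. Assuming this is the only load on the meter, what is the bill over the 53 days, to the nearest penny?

Power = 1.0 A × 240 V = 240 W = 0.24 kW
Runtime = 2.5 h/day × 53 days = 132.5 h
Energy = 0.24 kW × 132.5 h = 31.8 kWh
Tier 1 (0–5 kWh): 5 × £0.27 = £1.35
Tier 2 (5–25 kWh): 20 × £0.32 = £6.4
Above 25 kWh: 6.8 × £0.36 = £2.448
Bill = £10.20

£10.20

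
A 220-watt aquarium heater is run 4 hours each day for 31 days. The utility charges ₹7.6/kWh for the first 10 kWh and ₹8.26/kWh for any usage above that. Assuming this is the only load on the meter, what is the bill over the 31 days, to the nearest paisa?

₹218.73

Runtime = 4 h/day × 31 days = 124 h
Energy = 0.22 kW × 124 h = 27.28 kWh
Tier 1 (0–10 kWh): 10 × ₹7.6 = ₹76
Above 10 kWh: 17.28 × ₹8.26 = ₹142.7328
Bill = ₹218.73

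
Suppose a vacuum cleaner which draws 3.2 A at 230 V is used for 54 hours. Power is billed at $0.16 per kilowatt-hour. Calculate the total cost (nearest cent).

Power = 3.2 A × 230 V = 736 W = 0.736 kW
Energy = 0.736 kW × 54 h = 39.744 kWh
Cost = 39.744 kWh × $0.16/kWh = $6.36

$6.36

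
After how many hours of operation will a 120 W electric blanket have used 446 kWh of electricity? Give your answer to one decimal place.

Hours = 446 kWh ÷ 0.12 kW = 3716.7 h

3716.7 h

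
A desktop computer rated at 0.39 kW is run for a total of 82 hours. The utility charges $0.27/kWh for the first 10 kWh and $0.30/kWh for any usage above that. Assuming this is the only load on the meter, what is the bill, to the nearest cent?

Energy = 0.39 kW × 82 h = 31.98 kWh
Tier 1 (0–10 kWh): 10 × $0.27 = $2.7
Above 10 kWh: 21.98 × $0.30 = $6.594
Bill = $9.29

$9.29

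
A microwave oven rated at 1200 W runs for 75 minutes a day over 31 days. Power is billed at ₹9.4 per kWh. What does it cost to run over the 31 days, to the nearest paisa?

Runtime = 75 min × 31 = 2325 min = 38.75 h
Energy = 1.2 kW × 38.75 h = 46.5 kWh
Cost = 46.5 kWh × ₹9.4/kWh = ₹437.10

₹437.10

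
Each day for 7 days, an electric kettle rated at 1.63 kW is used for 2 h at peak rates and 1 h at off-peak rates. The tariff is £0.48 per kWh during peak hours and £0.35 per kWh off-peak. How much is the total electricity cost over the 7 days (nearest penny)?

Peak energy = 1.63 kW × 2 h × 7 = 22.82 kWh
Off-peak energy = 1.63 kW × 1 h × 7 = 11.41 kWh
Cost = 22.82 × £0.48 + 11.41 × £0.35 = £10.9536 + £3.9935 = £14.95

£14.95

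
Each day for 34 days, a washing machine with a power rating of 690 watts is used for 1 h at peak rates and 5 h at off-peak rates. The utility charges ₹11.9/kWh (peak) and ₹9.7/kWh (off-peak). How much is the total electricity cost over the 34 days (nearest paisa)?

Peak energy = 0.69 kW × 1 h × 34 = 23.46 kWh
Off-peak energy = 0.69 kW × 5 h × 34 = 117.3 kWh
Cost = 23.46 × ₹11.9 + 117.3 × ₹9.7 = ₹279.174 + ₹1137.81 = ₹1416.98

₹1416.98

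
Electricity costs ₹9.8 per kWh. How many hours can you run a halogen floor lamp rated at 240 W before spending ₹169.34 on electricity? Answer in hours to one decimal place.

72.0 h

Energy available = ₹169.34 ÷ ₹9.8/kWh = 17.2796 kWh
Hours = 17.2796 kWh ÷ 0.24 kW = 72.0 h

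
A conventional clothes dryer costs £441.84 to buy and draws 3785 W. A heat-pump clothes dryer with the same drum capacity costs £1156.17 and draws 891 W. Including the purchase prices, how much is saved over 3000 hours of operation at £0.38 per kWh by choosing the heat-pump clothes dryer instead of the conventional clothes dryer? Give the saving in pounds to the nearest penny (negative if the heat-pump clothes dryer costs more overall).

£2584.83

conventional clothes dryer: £441.84 + (3785/1000) kW × 3000 h × £0.38 = £441.84 + £4314.9 = £4756.74
heat-pump clothes dryer: £1156.17 + (891/1000) kW × 3000 h × £0.38 = £1156.17 + £1015.74 = £2171.91
Saving = £4756.74 − £2171.91 = £2584.83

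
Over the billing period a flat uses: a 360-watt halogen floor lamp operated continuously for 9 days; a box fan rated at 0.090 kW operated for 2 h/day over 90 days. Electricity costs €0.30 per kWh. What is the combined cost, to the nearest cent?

€28.19

halogen floor lamp: Runtime = 24 h × 9 = 216 h
halogen floor lamp: 0.36 kW × 216 h = 77.76 kWh
box fan: Runtime = 2 h/day × 90 days = 180 h
box fan: 0.09 kW × 180 h = 16.2 kWh
Total energy = 93.96 kWh
Cost = 93.96 × €0.30 = €28.19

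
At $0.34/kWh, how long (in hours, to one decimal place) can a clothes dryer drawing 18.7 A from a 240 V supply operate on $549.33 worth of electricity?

Power = 18.7 A × 240 V = 4488 W = 4.488 kW
Energy available = $549.33 ÷ $0.34/kWh = 1615.6765 kWh
Hours = 1615.6765 kWh ÷ 4.488 kW = 360.0 h

360.0 h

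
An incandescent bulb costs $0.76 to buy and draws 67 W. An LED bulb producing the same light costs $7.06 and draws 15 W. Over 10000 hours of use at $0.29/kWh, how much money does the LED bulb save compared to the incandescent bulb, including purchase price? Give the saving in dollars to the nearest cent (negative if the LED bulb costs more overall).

$144.50

incandescent bulb: $0.76 + (67/1000) kW × 10000 h × $0.29 = $0.76 + $194.3 = $195.06
LED bulb: $7.06 + (15/1000) kW × 10000 h × $0.29 = $7.06 + $43.5 = $50.56
Saving = $195.06 − $50.56 = $144.5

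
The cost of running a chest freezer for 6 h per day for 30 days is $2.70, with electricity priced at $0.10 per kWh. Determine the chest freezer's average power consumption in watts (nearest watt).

150 W

Energy = $2.70 ÷ $0.10/kWh = 27 kWh
Runtime = 6 h/day × 30 days = 180 h
Power = 27 kWh ÷ 180 h = 0.15 kW = 150 W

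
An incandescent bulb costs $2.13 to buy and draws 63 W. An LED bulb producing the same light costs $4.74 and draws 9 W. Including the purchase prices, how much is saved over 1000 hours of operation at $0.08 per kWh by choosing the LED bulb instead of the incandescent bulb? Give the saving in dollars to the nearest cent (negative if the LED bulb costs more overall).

$1.71

incandescent bulb: $2.13 + (63/1000) kW × 1000 h × $0.08 = $2.13 + $5.04 = $7.17
LED bulb: $4.74 + (9/1000) kW × 1000 h × $0.08 = $4.74 + $0.72 = $5.46
Saving = $7.17 − $5.46 = $1.71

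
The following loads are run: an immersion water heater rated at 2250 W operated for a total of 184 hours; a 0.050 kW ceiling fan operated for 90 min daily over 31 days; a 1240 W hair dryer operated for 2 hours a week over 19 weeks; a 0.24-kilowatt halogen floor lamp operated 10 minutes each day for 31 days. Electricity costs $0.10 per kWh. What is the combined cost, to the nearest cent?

immersion water heater: 2.25 kW × 184 h = 414 kWh
ceiling fan: Runtime = 90 min × 31 = 2790 min = 46.5 h
ceiling fan: 0.05 kW × 46.5 h = 2.325 kWh
hair dryer: Runtime = 2 h/week × 19 weeks = 38 h
hair dryer: 1.24 kW × 38 h = 47.12 kWh
halogen floor lamp: Runtime = 10 min × 31 = 310 min = 5.166666… h
halogen floor lamp: 0.24 kW × 5.166666… h = 1.24 kWh
Total energy = 464.685 kWh
Cost = 464.685 × $0.10 = $46.47

$46.47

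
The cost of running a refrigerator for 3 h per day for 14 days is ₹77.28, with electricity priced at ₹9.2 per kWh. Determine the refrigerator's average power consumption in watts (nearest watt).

Energy = ₹77.28 ÷ ₹9.2/kWh = 8.4 kWh
Runtime = 3 h/day × 14 days = 42 h
Power = 8.4 kWh ÷ 42 h = 0.2 kW = 200 W

200 W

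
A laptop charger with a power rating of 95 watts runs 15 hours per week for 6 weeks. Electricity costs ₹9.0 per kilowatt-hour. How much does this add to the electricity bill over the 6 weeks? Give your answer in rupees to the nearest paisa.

Runtime = 15 h/week × 6 weeks = 90 h
Energy = 0.095 kW × 90 h = 8.55 kWh
Cost = 8.55 kWh × ₹9.0/kWh = ₹76.95

₹76.95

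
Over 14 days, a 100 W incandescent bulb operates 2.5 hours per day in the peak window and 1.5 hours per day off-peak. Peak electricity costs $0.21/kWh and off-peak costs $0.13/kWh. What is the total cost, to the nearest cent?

Peak energy = 0.1 kW × 2.5 h × 14 = 3.5 kWh
Off-peak energy = 0.1 kW × 1.5 h × 14 = 2.1 kWh
Cost = 3.5 × $0.21 + 2.1 × $0.13 = $0.735 + $0.273 = $1.01

$1.01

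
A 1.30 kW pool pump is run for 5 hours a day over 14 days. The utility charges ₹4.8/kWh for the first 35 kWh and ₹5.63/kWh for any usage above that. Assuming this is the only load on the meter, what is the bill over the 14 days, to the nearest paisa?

Runtime = 5 h/day × 14 days = 70 h
Energy = 1.3 kW × 70 h = 91 kWh
Tier 1 (0–35 kWh): 35 × ₹4.8 = ₹168
Above 35 kWh: 56 × ₹5.63 = ₹315.28
Bill = ₹483.28

₹483.28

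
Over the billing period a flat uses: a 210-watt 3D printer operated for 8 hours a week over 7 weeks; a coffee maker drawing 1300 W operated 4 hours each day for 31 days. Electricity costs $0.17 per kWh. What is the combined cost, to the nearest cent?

$29.40

3D printer: Runtime = 8 h/week × 7 weeks = 56 h
3D printer: 0.21 kW × 56 h = 11.76 kWh
coffee maker: Runtime = 4 h/day × 31 days = 124 h
coffee maker: 1.3 kW × 124 h = 161.2 kWh
Total energy = 172.96 kWh
Cost = 172.96 × $0.17 = $29.40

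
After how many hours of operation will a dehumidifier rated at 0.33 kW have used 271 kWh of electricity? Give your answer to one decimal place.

Hours = 271 kWh ÷ 0.33 kW = 821.2 h

821.2 h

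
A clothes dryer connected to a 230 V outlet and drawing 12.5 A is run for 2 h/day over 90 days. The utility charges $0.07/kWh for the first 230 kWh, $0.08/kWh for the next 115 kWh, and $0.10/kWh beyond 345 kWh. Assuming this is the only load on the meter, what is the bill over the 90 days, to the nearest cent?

Power = 12.5 A × 230 V = 2875 W = 2.875 kW
Runtime = 2 h/day × 90 days = 180 h
Energy = 2.875 kW × 180 h = 517.5 kWh
Tier 1 (0–230 kWh): 230 × $0.07 = $16.1
Tier 2 (230–345 kWh): 115 × $0.08 = $9.2
Above 345 kWh: 172.5 × $0.10 = $17.25
Bill = $42.55

$42.55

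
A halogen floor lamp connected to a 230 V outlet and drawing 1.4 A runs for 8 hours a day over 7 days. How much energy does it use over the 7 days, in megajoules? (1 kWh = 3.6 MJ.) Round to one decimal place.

Power = 1.4 A × 230 V = 322 W = 0.322 kW
Runtime = 8 h/day × 7 days = 56 h
Energy = 0.322 kW × 56 h = 18.032 kWh
= 18.032 × 3.6 MJ = 64.9 MJ

64.9 MJ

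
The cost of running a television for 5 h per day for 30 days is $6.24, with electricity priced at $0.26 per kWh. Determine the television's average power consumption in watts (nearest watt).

Energy = $6.24 ÷ $0.26/kWh = 24 kWh
Runtime = 5 h/day × 30 days = 150 h
Power = 24 kWh ÷ 150 h = 0.16 kW = 160 W

160 W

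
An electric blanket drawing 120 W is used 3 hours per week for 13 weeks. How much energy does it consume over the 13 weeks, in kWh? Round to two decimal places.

4.68 kWh

Runtime = 3 h/week × 13 weeks = 39 h
Energy = 0.12 kW × 39 h = 4.68 kWh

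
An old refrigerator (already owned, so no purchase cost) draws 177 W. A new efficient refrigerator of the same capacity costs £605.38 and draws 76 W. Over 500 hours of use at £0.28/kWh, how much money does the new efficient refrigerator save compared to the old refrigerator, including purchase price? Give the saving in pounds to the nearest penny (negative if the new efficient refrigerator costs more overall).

old refrigerator: £0.00 + (177/1000) kW × 500 h × £0.28 = £0.00 + £24.78 = £24.78
new efficient refrigerator: £605.38 + (76/1000) kW × 500 h × £0.28 = £605.38 + £10.64 = £616.02
Saving = £24.78 − £616.02 = −£591.24

-£591.24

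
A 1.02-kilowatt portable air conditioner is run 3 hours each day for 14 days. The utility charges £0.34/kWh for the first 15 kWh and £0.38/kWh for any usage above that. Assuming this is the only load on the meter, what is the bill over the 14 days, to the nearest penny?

Runtime = 3 h/day × 14 days = 42 h
Energy = 1.02 kW × 42 h = 42.84 kWh
Tier 1 (0–15 kWh): 15 × £0.34 = £5.1
Above 15 kWh: 27.84 × £0.38 = £10.5792
Bill = £15.68

£15.68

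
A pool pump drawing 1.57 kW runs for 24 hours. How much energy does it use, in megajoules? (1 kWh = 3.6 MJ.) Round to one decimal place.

Energy = 1.57 kW × 24 h = 37.68 kWh
= 37.68 × 3.6 MJ = 135.6 MJ

135.6 MJ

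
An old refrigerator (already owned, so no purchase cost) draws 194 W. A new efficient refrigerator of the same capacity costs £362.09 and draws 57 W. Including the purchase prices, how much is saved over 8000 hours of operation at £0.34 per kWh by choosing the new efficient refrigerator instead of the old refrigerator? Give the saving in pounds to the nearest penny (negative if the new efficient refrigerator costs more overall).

£10.55

old refrigerator: £0.00 + (194/1000) kW × 8000 h × £0.34 = £0.00 + £527.68 = £527.68
new efficient refrigerator: £362.09 + (57/1000) kW × 8000 h × £0.34 = £362.09 + £155.04 = £517.13
Saving = £527.68 − £517.13 = £10.55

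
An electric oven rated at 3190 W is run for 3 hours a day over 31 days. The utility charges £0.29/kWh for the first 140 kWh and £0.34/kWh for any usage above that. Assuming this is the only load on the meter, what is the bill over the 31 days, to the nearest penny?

£93.87

Runtime = 3 h/day × 31 days = 93 h
Energy = 3.19 kW × 93 h = 296.67 kWh
Tier 1 (0–140 kWh): 140 × £0.29 = £40.6
Above 140 kWh: 156.67 × £0.34 = £53.2678
Bill = £93.87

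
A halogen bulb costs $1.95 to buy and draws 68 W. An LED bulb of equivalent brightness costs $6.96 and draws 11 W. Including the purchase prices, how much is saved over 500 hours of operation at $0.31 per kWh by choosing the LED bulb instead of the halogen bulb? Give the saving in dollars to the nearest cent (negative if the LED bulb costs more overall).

$3.83

halogen bulb: $1.95 + (68/1000) kW × 500 h × $0.31 = $1.95 + $10.54 = $12.49
LED bulb: $6.96 + (11/1000) kW × 500 h × $0.31 = $6.96 + $1.705 = $8.665
Saving = $12.49 − $8.665 = $3.825 → $3.83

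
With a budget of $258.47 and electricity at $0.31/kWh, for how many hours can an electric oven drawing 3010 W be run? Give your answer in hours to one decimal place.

Energy available = $258.47 ÷ $0.31/kWh = 833.7742 kWh
Hours = 833.7742 kWh ÷ 3.01 kW = 277.0 h

277.0 h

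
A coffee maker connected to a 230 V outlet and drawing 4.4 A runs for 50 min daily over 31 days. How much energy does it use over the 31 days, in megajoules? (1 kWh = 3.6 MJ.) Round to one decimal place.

94.1 MJ

Power = 4.4 A × 230 V = 1012 W = 1.012 kW
Runtime = 50 min × 31 = 1550 min = 25.833333… h
Energy = 1.012 kW × 25.833333… h = 26.143333… kWh
= 26.143333… × 3.6 MJ = 94.1 MJ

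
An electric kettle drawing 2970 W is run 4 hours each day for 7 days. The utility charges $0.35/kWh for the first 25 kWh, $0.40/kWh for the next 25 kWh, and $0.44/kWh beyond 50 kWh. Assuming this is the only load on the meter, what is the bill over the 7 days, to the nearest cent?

Runtime = 4 h/day × 7 days = 28 h
Energy = 2.97 kW × 28 h = 83.16 kWh
Tier 1 (0–25 kWh): 25 × $0.35 = $8.75
Tier 2 (25–50 kWh): 25 × $0.40 = $10
Above 50 kWh: 33.16 × $0.44 = $14.5904
Bill = $33.34

$33.34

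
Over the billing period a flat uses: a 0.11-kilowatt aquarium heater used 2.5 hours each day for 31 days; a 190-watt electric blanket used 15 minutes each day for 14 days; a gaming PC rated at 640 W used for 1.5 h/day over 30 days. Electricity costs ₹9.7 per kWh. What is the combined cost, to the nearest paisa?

₹368.50

aquarium heater: Runtime = 2.5 h/day × 31 days = 77.5 h
aquarium heater: 0.11 kW × 77.5 h = 8.525 kWh
electric blanket: Runtime = 15 min × 14 = 210 min = 3.5 h
electric blanket: 0.19 kW × 3.5 h = 0.665 kWh
gaming PC: Runtime = 1.5 h/day × 30 days = 45 h
gaming PC: 0.64 kW × 45 h = 28.8 kWh
Total energy = 37.99 kWh
Cost = 37.99 × ₹9.7 = ₹368.50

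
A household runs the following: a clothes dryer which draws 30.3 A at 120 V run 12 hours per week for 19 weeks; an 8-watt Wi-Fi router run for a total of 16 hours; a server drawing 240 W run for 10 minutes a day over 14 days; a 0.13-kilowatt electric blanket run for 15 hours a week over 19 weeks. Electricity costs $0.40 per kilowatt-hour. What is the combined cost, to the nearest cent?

clothes dryer: Power = 30.3 A × 120 V = 3636 W = 3.636 kW
clothes dryer: Runtime = 12 h/week × 19 weeks = 228 h
clothes dryer: 3.636 kW × 228 h = 829.008 kWh
Wi-Fi router: 0.008 kW × 16 h = 0.128 kWh
server: Runtime = 10 min × 14 = 140 min = 2.333333… h
server: 0.24 kW × 2.333333… h = 0.56 kWh
electric blanket: Runtime = 15 h/week × 19 weeks = 285 h
electric blanket: 0.13 kW × 285 h = 37.05 kWh
Total energy = 866.746 kWh
Cost = 866.746 × $0.40 = $346.70

$346.70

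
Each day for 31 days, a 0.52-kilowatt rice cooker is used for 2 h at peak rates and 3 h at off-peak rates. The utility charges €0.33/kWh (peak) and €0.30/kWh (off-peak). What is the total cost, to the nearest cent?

€25.15

Peak energy = 0.52 kW × 2 h × 31 = 32.24 kWh
Off-peak energy = 0.52 kW × 3 h × 31 = 48.36 kWh
Cost = 32.24 × €0.33 + 48.36 × €0.30 = €10.6392 + €14.508 = €25.15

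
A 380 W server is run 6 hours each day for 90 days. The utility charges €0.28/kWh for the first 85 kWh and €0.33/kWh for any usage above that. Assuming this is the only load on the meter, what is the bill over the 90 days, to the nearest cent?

€63.47

Runtime = 6 h/day × 90 days = 540 h
Energy = 0.38 kW × 540 h = 205.2 kWh
Tier 1 (0–85 kWh): 85 × €0.28 = €23.8
Above 85 kWh: 120.2 × €0.33 = €39.666
Bill = €63.47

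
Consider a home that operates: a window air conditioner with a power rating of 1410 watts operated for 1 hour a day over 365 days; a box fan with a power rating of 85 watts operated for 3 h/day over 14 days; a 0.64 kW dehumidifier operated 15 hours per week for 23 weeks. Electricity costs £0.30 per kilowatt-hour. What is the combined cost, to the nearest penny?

£221.71

window air conditioner: Runtime = 1 h/day × 365 days = 365 h
window air conditioner: 1.41 kW × 365 h = 514.65 kWh
box fan: Runtime = 3 h/day × 14 days = 42 h
box fan: 0.085 kW × 42 h = 3.57 kWh
dehumidifier: Runtime = 15 h/week × 23 weeks = 345 h
dehumidifier: 0.64 kW × 345 h = 220.8 kWh
Total energy = 739.02 kWh
Cost = 739.02 × £0.30 = £221.71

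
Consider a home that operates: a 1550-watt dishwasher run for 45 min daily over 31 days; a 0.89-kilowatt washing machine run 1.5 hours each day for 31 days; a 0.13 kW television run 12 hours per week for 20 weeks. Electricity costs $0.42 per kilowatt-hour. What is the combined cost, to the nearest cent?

dishwasher: Runtime = 45 min × 31 = 1395 min = 23.25 h
dishwasher: 1.55 kW × 23.25 h = 36.0375 kWh
washing machine: Runtime = 1.5 h/day × 31 days = 46.5 h
washing machine: 0.89 kW × 46.5 h = 41.385 kWh
television: Runtime = 12 h/week × 20 weeks = 240 h
television: 0.13 kW × 240 h = 31.2 kWh
Total energy = 108.6225 kWh
Cost = 108.6225 × $0.42 = $45.62

$45.62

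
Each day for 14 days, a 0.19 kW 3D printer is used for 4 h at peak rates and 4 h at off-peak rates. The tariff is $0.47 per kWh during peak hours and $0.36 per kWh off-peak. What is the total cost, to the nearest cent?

$8.83

Peak energy = 0.19 kW × 4 h × 14 = 10.64 kWh
Off-peak energy = 0.19 kW × 4 h × 14 = 10.64 kWh
Cost = 10.64 × $0.47 + 10.64 × $0.36 = $5.0008 + $3.8304 = $8.83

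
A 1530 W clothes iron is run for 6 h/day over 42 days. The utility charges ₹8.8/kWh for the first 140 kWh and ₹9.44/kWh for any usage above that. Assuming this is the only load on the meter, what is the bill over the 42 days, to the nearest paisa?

₹3550.09

Runtime = 6 h/day × 42 days = 252 h
Energy = 1.53 kW × 252 h = 385.56 kWh
Tier 1 (0–140 kWh): 140 × ₹8.8 = ₹1232
Above 140 kWh: 245.56 × ₹9.44 = ₹2318.0864
Bill = ₹3550.09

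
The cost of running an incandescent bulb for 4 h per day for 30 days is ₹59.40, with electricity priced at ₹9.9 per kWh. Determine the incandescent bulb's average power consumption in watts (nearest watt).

50 W

Energy = ₹59.40 ÷ ₹9.9/kWh = 6 kWh
Runtime = 4 h/day × 30 days = 120 h
Power = 6 kWh ÷ 120 h = 0.05 kW = 50 W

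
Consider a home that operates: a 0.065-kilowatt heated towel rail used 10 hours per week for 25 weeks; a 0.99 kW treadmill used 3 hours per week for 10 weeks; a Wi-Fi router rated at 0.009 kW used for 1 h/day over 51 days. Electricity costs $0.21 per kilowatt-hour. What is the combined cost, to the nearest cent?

$9.75

heated towel rail: Runtime = 10 h/week × 25 weeks = 250 h
heated towel rail: 0.065 kW × 250 h = 16.25 kWh
treadmill: Runtime = 3 h/week × 10 weeks = 30 h
treadmill: 0.99 kW × 30 h = 29.7 kWh
Wi-Fi router: Runtime = 1 h/day × 51 days = 51 h
Wi-Fi router: 0.009 kW × 51 h = 0.459 kWh
Total energy = 46.409 kWh
Cost = 46.409 × $0.21 = $9.75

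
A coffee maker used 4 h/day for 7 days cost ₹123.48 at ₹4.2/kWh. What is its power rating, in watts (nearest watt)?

Energy = ₹123.48 ÷ ₹4.2/kWh = 29.4 kWh
Runtime = 4 h/day × 7 days = 28 h
Power = 29.4 kWh ÷ 28 h = 1.05 kW = 1050 W

1050 W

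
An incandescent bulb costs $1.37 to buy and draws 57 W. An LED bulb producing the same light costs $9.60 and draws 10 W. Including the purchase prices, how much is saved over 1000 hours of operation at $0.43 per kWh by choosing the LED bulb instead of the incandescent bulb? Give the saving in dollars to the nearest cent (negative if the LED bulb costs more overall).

$11.98

incandescent bulb: $1.37 + (57/1000) kW × 1000 h × $0.43 = $1.37 + $24.51 = $25.88
LED bulb: $9.60 + (10/1000) kW × 1000 h × $0.43 = $9.60 + $4.3 = $13.9
Saving = $25.88 − $13.9 = $11.98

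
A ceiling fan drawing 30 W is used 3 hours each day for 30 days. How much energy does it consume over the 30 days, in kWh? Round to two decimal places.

2.70 kWh

Runtime = 3 h/day × 30 days = 90 h
Energy = 0.03 kW × 90 h = 2.7 kWh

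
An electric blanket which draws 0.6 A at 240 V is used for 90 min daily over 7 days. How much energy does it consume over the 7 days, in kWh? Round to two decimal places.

Power = 0.6 A × 240 V = 144 W = 0.144 kW
Runtime = 90 min × 7 = 630 min = 10.5 h
Energy = 0.144 kW × 10.5 h = 1.512 kWh ≈ 1.51 kWh

1.51 kWh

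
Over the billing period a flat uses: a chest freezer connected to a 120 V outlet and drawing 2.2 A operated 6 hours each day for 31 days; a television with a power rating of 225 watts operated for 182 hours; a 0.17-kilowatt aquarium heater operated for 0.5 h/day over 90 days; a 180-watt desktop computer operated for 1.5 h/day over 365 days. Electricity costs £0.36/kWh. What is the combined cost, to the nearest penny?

chest freezer: Power = 2.2 A × 120 V = 264 W = 0.264 kW
chest freezer: Runtime = 6 h/day × 31 days = 186 h
chest freezer: 0.264 kW × 186 h = 49.104 kWh
television: 0.225 kW × 182 h = 40.95 kWh
aquarium heater: Runtime = 0.5 h/day × 90 days = 45 h
aquarium heater: 0.17 kW × 45 h = 7.65 kWh
desktop computer: Runtime = 1.5 h/day × 365 days = 547.5 h
desktop computer: 0.18 kW × 547.5 h = 98.55 kWh
Total energy = 196.254 kWh
Cost = 196.254 × £0.36 = £70.65

£70.65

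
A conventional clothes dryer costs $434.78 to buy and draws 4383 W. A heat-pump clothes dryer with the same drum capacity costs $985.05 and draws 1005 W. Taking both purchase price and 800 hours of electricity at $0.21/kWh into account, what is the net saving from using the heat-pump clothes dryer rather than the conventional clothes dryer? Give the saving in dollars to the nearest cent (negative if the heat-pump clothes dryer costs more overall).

$17.23

conventional clothes dryer: $434.78 + (4383/1000) kW × 800 h × $0.21 = $434.78 + $736.344 = $1171.124
heat-pump clothes dryer: $985.05 + (1005/1000) kW × 800 h × $0.21 = $985.05 + $168.84 = $1153.89
Saving = $1171.124 − $1153.89 = $17.234 → $17.23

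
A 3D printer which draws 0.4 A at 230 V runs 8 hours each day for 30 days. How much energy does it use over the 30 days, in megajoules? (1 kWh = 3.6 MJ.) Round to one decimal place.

Power = 0.4 A × 230 V = 92 W = 0.092 kW
Runtime = 8 h/day × 30 days = 240 h
Energy = 0.092 kW × 240 h = 22.08 kWh
= 22.08 × 3.6 MJ = 79.5 MJ

79.5 MJ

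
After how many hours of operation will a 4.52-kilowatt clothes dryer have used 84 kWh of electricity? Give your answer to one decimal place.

Hours = 84 kWh ÷ 4.52 kW = 18.6 h

18.6 h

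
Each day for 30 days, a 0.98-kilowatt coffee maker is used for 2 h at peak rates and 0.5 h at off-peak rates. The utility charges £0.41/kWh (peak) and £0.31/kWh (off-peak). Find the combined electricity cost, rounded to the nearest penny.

£28.67

Peak energy = 0.98 kW × 2 h × 30 = 58.8 kWh
Off-peak energy = 0.98 kW × 0.5 h × 30 = 14.7 kWh
Cost = 58.8 × £0.41 + 14.7 × £0.31 = £24.108 + £4.557 = £28.67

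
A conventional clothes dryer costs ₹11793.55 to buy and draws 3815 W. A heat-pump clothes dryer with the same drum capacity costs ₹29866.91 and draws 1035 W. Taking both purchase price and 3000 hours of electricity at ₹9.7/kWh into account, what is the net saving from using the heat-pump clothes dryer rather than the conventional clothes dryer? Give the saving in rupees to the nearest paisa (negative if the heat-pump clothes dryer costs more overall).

₹62824.64

conventional clothes dryer: ₹11793.55 + (3815/1000) kW × 3000 h × ₹9.7 = ₹11793.55 + ₹111016.5 = ₹122810.05
heat-pump clothes dryer: ₹29866.91 + (1035/1000) kW × 3000 h × ₹9.7 = ₹29866.91 + ₹30118.5 = ₹59985.41
Saving = ₹122810.05 − ₹59985.41 = ₹62824.64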